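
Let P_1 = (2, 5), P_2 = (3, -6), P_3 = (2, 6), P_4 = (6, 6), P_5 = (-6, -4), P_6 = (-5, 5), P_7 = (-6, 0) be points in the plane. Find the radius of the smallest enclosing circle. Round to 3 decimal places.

7.810

A smallest enclosing disk is always determined by at most three of the input points on its boundary.
The farthest pair is P_4–P_5 with squared distance 244. The circle on this segment as diameter has centre (0, 1) and r² = 244/4 = 61.
Check P_1: distance² to centre = 20 ≤ 61, so it lies inside.
All remaining points lie in this disk, and no smaller disk contains both endpoints, so this is the minimum enclosing circle.
r = √61 ≈ 7.810.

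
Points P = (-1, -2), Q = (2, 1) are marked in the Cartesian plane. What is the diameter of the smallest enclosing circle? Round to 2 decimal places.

4.24

The smallest circle enclosing two points has them as diameter endpoints.
Centre = midpoint = (0.5, -0.5); r² = |PQ|²/4 = 18/4 = 4.5.
Diameter = 2r = 2√(4.5) ≈ 4.24.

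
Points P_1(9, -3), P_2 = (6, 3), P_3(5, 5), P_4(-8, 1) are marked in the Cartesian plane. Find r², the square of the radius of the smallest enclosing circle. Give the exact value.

76.25

The minimum enclosing circle of a finite set is fixed by two of the points (as a diameter) or three (as a circumcircle).
The farthest pair is P_1–P_4 with squared distance 305. The circle on this segment as diameter has centre (0.5, -1) and r² = 305/4 = 76.25.
Check P_2: distance² to centre = 46.25 ≤ 76.25, so it lies inside.
All remaining points lie in this disk, and no smaller disk contains both endpoints, so this is the minimum enclosing circle.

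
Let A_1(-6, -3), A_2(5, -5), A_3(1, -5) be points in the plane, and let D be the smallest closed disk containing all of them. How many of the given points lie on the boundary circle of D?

Side lengths²: A_1A_2² = 125, A_1A_3² = 53, A_2A_3² = 16.
Since A_1A_2² = 125 ≥ 53 + 16 = 69, the angle opposite A_1A_2 is not acute, so the smallest enclosing circle has A_1A_2 as diameter.
Centre = midpoint of A_1A_2 = (-0.5, -4), r² = 125/4 = 31.25.
The points at distance exactly r from the centre are A_1, A_2 — 2 points.

2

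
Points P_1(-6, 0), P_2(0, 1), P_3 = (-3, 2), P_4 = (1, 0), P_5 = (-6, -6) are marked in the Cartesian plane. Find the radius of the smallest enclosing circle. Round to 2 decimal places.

The minimum enclosing circle of a finite set is fixed by two of the points (as a diameter) or three (as a circumcircle).
The minimum enclosing circle is determined by three boundary points: P_3, P_4, P_5.
Their circumcentre is (-107/38, -50/19) with r² = 31025/1444.
The farthest remaining point P_2 is at distance² 30493/1444 ≤ 31025/1444.
r = √(31025/1444) ≈ 4.64.

4.64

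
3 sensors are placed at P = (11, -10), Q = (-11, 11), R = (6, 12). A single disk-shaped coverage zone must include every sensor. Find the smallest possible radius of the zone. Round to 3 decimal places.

Side lengths²: PQ² = 925, PR² = 509, QR² = 290.
Since PQ² = 925 ≥ 509 + 290 = 799, the angle opposite PQ is not acute, so the smallest enclosing circle has PQ as diameter.
Centre = midpoint of PQ = (0, 0.5), r² = 925/4 = 231.25.
r = √(231.25) ≈ 15.207.

15.207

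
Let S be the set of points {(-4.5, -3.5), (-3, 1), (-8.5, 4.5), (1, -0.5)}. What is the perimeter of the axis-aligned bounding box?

35

Width = max x − min x = 1 − (-8.5) = 9.5.
Height = max y − min y = 4.5 − (-3.5) = 8.
Perimeter = 2(9.5 + 8) = 35.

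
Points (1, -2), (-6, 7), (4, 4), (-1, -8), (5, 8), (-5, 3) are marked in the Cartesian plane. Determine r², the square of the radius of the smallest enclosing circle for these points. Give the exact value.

22265/289

By Welzl's lemma the MEC is supported by two points (diametrically opposite) or three points (on a circumcircle).
The minimum enclosing circle is determined by three boundary points: (-6, 7), (-1, -8), (5, 8).
Their circumcentre is (2/17, 12/17) with r² = 22265/289.
The farthest remaining point (-5, 3) is at distance² 9090/289 ≤ 22265/289.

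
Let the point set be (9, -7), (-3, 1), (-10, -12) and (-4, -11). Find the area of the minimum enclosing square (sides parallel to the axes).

361

The bounding box has width 19 and height 13.
An axis-aligned square enclosing the set must have side ≥ max(width, height).
So the minimum side is max(19, 13) = 19.
Area = 19² = 361.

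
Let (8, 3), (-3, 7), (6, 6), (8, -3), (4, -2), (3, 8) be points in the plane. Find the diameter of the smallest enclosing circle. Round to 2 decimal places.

14.87

The farthest pair is (-3, 7)–(8, -3) with squared distance 221. The circle on this segment as diameter has centre (2.5, 2) and r² = 221/4 = 55.25.
Check (8, 3): distance² to centre = 31.25 ≤ 55.25, so it lies inside.
All remaining points lie in this disk, and no smaller disk contains both endpoints, so this is the minimum enclosing circle.
Diameter = 2r = 2√(55.25) ≈ 14.87.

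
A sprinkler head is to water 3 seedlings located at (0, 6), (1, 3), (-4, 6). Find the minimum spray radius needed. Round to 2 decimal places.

Call the three points A, B, C in the order given.
Side lengths²: AB² = 10, AC² = 16, BC² = 34.
Since BC² = 34 ≥ 16 + 10 = 26, the angle opposite BC is not acute, so the smallest enclosing circle has BC as diameter.
Centre = midpoint of BC = (-1.5, 4.5), r² = 34/4 = 8.5.
r = √(8.5) ≈ 2.92.

2.92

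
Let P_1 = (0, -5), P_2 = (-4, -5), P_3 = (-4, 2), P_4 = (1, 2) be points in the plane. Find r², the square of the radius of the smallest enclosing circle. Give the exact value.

By Welzl's lemma the MEC is supported by two points (diametrically opposite) or three points (on a circumcircle).
The farthest pair is P_2–P_4 with squared distance 74. The circle on this segment as diameter has centre (-1.5, -1.5) and r² = 74/4 = 18.5.
Check P_1: distance² to centre = 14.5 ≤ 18.5, so it lies inside.
All remaining points lie in this disk, and no smaller disk contains both endpoints, so this is the minimum enclosing circle.

18.5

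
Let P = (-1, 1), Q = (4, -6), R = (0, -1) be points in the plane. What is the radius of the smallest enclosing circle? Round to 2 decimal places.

4.30

Side lengths²: PQ² = 74, PR² = 5, QR² = 41.
Since PQ² = 74 ≥ 41 + 5 = 46, the angle opposite PQ is not acute, so the smallest enclosing circle has PQ as diameter.
Centre = midpoint of PQ = (1.5, -2.5), r² = 74/4 = 18.5.
r = √(18.5) ≈ 4.30.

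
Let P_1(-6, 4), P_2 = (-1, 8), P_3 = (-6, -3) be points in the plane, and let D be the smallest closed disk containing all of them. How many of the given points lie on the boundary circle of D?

Side lengths²: P_1P_2² = 41, P_1P_3² = 49, P_2P_3² = 146.
Since P_2P_3² = 146 ≥ 49 + 41 = 90, the angle opposite P_2P_3 is not acute, so the smallest enclosing circle has P_2P_3 as diameter.
Centre = midpoint of P_2P_3 = (-3.5, 2.5), r² = 146/4 = 36.5.
The points at distance exactly r from the centre are P_2, P_3 — 2 points.

2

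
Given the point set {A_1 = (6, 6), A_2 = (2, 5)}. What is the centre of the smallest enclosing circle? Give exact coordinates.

(4, 5.5)

The smallest circle enclosing two points has them as diameter endpoints.
Centre = midpoint = (4, 5.5); r² = |A_1A_2|²/4 = 17/4 = 4.25.
Centre = (4, 5.5).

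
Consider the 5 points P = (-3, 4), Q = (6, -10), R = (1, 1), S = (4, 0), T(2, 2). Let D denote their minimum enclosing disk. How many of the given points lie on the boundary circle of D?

The farthest pair is P–Q with squared distance 277. The circle on this segment as diameter has centre (1.5, -3) and r² = 277/4 = 69.25.
Check R: distance² to centre = 16.25 ≤ 69.25, so it lies inside.
All remaining points lie in this disk, and no smaller disk contains both endpoints, so this is the minimum enclosing circle.
The points at distance exactly r from the centre are P, Q — 2 points.

2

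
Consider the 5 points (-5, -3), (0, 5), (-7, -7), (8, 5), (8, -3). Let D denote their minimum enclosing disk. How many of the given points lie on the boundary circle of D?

2

The farthest pair is (-7, -7)–(8, 5) with squared distance 369. The circle on this segment as diameter has centre (0.5, -1) and r² = 369/4 = 92.25.
Check (-5, -3): distance² to centre = 34.25 ≤ 92.25, so it lies inside.
All remaining points lie in this disk, and no smaller disk contains both endpoints, so this is the minimum enclosing circle.
The points at distance exactly r from the centre are (-7, -7), (8, 5) — 2 points.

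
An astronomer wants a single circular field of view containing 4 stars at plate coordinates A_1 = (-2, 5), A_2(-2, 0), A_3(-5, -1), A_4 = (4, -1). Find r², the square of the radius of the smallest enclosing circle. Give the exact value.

22.5

The minimum enclosing circle of a finite set is fixed by two of the points (as a diameter) or three (as a circumcircle).
The minimum enclosing circle is determined by three boundary points: A_1, A_3, A_4.
Their circumcentre is (-0.5, 0.5) with r² = 22.5.
The farthest remaining point A_2 is at distance² 2.5 ≤ 22.5.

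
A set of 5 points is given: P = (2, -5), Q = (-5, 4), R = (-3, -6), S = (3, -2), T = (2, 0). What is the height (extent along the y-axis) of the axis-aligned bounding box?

max y = 4, min y = -6, so height = 10.

10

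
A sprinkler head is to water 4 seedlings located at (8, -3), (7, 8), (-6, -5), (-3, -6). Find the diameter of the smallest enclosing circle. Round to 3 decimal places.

The minimum enclosing circle of a finite set is fixed by two of the points (as a diameter) or three (as a circumcircle).
The farthest pair is (7, 8)–(-6, -5) with squared distance 338. The circle on this segment as diameter has centre (0.5, 1.5) and r² = 338/4 = 84.5.
Check (8, -3): distance² to centre = 76.5 ≤ 84.5, so it lies inside.
All remaining points lie in this disk, and no smaller disk contains both endpoints, so this is the minimum enclosing circle.
Diameter = 2r = 2√(84.5) ≈ 18.385.

18.385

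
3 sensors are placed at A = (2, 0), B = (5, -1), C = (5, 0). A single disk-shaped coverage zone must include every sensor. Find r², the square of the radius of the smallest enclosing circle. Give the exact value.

2.5

Side lengths²: AB² = 10, AC² = 9, BC² = 1.
Since AB² = 10 ≥ 9 + 1 = 10, the angle opposite AB is not acute, so the smallest enclosing circle has AB as diameter.
Centre = midpoint of AB = (3.5, -0.5), r² = 10/4 = 2.5.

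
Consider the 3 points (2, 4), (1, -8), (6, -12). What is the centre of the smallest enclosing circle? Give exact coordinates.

(4, -4)

Call the three points A, B, C in the order given.
Side lengths²: AB² = 145, AC² = 272, BC² = 41.
Since AC² = 272 ≥ 145 + 41 = 186, the angle opposite AC is not acute, so the smallest enclosing circle has AC as diameter.
Centre = midpoint of AC = (4, -4), r² = 272/4 = 68.
Centre = (4, -4).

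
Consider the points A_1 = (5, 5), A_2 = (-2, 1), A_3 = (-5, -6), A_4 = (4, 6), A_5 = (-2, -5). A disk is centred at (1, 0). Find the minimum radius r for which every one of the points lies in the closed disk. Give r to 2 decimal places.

The required radius is the distance from (1, 0) to the farthest point.
Squared distances: 41, 10, 72, 45, 34.
Maximum is 72, attained at A_3.
r = √72 ≈ 8.49.

8.49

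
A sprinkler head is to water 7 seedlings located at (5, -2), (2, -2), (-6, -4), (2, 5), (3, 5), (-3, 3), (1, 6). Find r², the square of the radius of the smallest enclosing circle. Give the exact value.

The minimum enclosing circle is determined by three boundary points: (5, -2), (-6, -4), (3, 5).
Their circumcentre is (-19/18, 1/18) with r² = 6625/162.
The farthest remaining point (1, 6) is at distance² 6409/162 ≤ 6625/162.

6625/162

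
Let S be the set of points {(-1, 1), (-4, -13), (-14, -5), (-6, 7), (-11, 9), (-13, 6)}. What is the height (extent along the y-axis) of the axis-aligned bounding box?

max y = 9, min y = -13, so height = 22.

22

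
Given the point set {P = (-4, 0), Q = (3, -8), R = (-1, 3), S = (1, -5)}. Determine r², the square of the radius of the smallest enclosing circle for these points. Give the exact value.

The farthest pair is Q–R with squared distance 137. The circle on this segment as diameter has centre (1, -2.5) and r² = 137/4 = 34.25.
Check P: distance² to centre = 31.25 ≤ 34.25, so it lies inside.
All remaining points lie in this disk, and no smaller disk contains both endpoints, so this is the minimum enclosing circle.

34.25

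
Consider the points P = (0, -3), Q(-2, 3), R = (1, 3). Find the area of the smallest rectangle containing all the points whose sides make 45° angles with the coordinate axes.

28

In coordinates u = x + y, v = x − y the rectangle is axis-aligned; the map (x,y)→(u,v) scales areas by 2.
u-values: -3, 1, 4; range = 4 − (-3) = 7.
v-values: 3, -5, -2; range = 3 − (-5) = 8.
Area = (7 × 8) / 2 = 28.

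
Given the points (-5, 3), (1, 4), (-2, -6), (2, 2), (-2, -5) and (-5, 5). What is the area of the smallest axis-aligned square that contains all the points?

121

The bounding box has width 7 and height 11.
An axis-aligned square enclosing the set must have side ≥ max(width, height).
So the minimum side is max(7, 11) = 11.
Area = 11² = 121.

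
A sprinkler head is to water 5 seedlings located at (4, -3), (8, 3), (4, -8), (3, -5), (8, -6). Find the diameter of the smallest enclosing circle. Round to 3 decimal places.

The farthest pair is (8, 3)–(4, -8) with squared distance 137. The circle on this segment as diameter has centre (6, -2.5) and r² = 137/4 = 34.25.
Check (4, -3): distance² to centre = 4.25 ≤ 34.25, so it lies inside.
All remaining points lie in this disk, and no smaller disk contains both endpoints, so this is the minimum enclosing circle.
Diameter = 2r = 2√(34.25) ≈ 11.705.

11.705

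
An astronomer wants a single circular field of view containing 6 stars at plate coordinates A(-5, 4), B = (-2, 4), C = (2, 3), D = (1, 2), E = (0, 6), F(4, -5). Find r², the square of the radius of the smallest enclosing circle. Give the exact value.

3973/98

A smallest enclosing disk is always determined by at most three of the input points on its boundary.
The minimum enclosing circle is determined by three boundary points: A, E, F.
Their circumcentre is (-5/14, -5/14) with r² = 3973/98.
The farthest remaining point B is at distance² 2125/98 ≤ 3973/98.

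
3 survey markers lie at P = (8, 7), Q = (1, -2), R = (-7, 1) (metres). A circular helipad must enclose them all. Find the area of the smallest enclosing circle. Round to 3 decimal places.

204.989

Side lengths²: PQ² = 130, PR² = 261, QR² = 73.
Since PR² = 261 ≥ 130 + 73 = 203, the angle opposite PR is not acute, so the smallest enclosing circle has PR as diameter.
Centre = midpoint of PR = (0.5, 4), r² = 261/4 = 65.25.
Area = π·r² = π·65.25 ≈ 204.989.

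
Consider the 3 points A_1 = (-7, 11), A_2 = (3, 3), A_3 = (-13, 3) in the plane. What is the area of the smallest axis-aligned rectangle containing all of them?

x ranges over [-13, 3], width 16.
y ranges over [3, 11], height 8.
Area = 16 × 8 = 128.

128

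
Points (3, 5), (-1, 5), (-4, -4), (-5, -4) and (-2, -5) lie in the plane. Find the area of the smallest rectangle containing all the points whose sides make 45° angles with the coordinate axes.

76.5

In coordinates u = x + y, v = x − y the rectangle is axis-aligned; the map (x,y)→(u,v) scales areas by 2.
u-values: 8, 4, -8, -9, -7; range = 8 − (-9) = 17.
v-values: -2, -6, 0, -1, 3; range = 3 − (-6) = 9.
Area = (17 × 9) / 2 = 76.5.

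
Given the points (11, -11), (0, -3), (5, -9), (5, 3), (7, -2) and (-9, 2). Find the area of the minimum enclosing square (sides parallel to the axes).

The bounding box has width 20 and height 14.
An axis-aligned square enclosing the set must have side ≥ max(width, height).
So the minimum side is max(20, 14) = 20.
Area = 20² = 400.

400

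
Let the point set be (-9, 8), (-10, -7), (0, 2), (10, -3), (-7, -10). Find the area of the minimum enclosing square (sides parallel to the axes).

The bounding box has width 20 and height 18.
An axis-aligned square enclosing the set must have side ≥ max(width, height).
So the minimum side is max(20, 18) = 20.
Area = 20² = 400.

400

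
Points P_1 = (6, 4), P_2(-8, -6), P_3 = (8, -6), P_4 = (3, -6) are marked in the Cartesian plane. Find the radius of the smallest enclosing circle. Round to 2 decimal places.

A smallest enclosing disk is always determined by at most three of the input points on its boundary.
The minimum enclosing circle is determined by three boundary points: P_1, P_2, P_3.
Their circumcentre is (0, -2.4) with r² = 76.96.
The farthest remaining point P_4 is at distance² 21.96 ≤ 76.96.
r = √(76.96) ≈ 8.77.

8.77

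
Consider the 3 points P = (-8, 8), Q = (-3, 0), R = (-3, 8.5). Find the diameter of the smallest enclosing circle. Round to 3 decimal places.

9.481

Side lengths²: PQ² = 89, PR² = 25.25, QR² = 72.25.
Since PQ² = 89 < 72.25 + 25.25 = 97.5, the triangle is acute, so the smallest enclosing circle is the circumcircle.
Circumcentre = (-5.1, 4.25), r² = 22.4725.
Diameter = 2r = 2√(22.4725) ≈ 9.481.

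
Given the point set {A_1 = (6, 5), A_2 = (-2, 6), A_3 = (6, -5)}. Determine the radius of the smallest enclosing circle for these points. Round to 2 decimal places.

Side lengths²: A_1A_2² = 65, A_1A_3² = 100, A_2A_3² = 185.
Since A_2A_3² = 185 ≥ 100 + 65 = 165, the angle opposite A_2A_3 is not acute, so the smallest enclosing circle has A_2A_3 as diameter.
Centre = midpoint of A_2A_3 = (2, 0.5), r² = 185/4 = 46.25.
r = √(46.25) ≈ 6.80.

6.80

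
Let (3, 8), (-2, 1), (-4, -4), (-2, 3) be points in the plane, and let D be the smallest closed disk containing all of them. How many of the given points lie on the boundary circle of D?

2

The minimum enclosing circle of a finite set is fixed by two of the points (as a diameter) or three (as a circumcircle).
The farthest pair is (3, 8)–(-4, -4) with squared distance 193. The circle on this segment as diameter has centre (-0.5, 2) and r² = 193/4 = 48.25.
Check (-2, 1): distance² to centre = 3.25 ≤ 48.25, so it lies inside.
All remaining points lie in this disk, and no smaller disk contains both endpoints, so this is the minimum enclosing circle.
The points at distance exactly r from the centre are (3, 8), (-4, -4) — 2 points.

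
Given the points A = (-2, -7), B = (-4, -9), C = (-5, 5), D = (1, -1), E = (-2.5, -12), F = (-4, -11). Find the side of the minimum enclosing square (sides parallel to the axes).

17

The bounding box has width 6 and height 17.
An axis-aligned square enclosing the set must have side ≥ max(width, height).
So the minimum side is max(6, 17) = 17.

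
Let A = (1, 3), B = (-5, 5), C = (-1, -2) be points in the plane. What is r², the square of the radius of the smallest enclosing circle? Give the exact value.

Side lengths²: AB² = 40, AC² = 29, BC² = 65.
Since BC² = 65 < 40 + 29 = 69, the triangle is acute, so the smallest enclosing circle is the circumcircle.
Circumcentre = (-95/34, 55/34), r² = 9425/578.

9425/578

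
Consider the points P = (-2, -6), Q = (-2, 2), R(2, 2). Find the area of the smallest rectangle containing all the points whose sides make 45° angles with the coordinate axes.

48

In coordinates u = x + y, v = x − y the rectangle is axis-aligned; the map (x,y)→(u,v) scales areas by 2.
u-values: -8, 0, 4; range = 4 − (-8) = 12.
v-values: 4, -4, 0; range = 4 − (-4) = 8.
Area = (12 × 8) / 2 = 48.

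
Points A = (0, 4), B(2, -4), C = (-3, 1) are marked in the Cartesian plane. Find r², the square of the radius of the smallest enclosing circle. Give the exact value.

17

Side lengths²: AB² = 68, AC² = 18, BC² = 50.
Since AB² = 68 ≥ 50 + 18 = 68, the angle opposite AB is not acute, so the smallest enclosing circle has AB as diameter.
Centre = midpoint of AB = (1, 0), r² = 68/4 = 17.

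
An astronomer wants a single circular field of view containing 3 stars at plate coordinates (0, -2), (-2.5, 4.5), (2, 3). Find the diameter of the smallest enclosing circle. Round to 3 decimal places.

Call the three points A, B, C in the order given.
Side lengths²: AB² = 48.5, AC² = 29, BC² = 22.5.
Since AB² = 48.5 < 29 + 22.5 = 51.5, the triangle is acute, so the smallest enclosing circle is the circumcircle.
Circumcentre = (-18/17, 45/34), r² = 14065/1156.
Diameter = 2r = 2√(14065/1156) ≈ 6.976.

6.976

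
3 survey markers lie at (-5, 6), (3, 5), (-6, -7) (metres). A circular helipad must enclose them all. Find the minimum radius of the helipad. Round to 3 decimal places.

Call the three points A, B, C in the order given.
Side lengths²: AB² = 65, AC² = 170, BC² = 225.
Since BC² = 225 < 170 + 65 = 235, the triangle is acute, so the smallest enclosing circle is the circumcircle.
Circumcentre = (-25/14, -11/14), r² = 5525/98.
r = √(5525/98) ≈ 7.508.

7.508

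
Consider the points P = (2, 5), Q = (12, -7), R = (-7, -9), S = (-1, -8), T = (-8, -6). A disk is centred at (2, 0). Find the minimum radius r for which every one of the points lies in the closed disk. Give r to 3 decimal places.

The required radius is the distance from (2, 0) to the farthest point.
Squared distances: 25, 149, 162, 73, 136.
Maximum is 162, attained at R.
r = √162 ≈ 12.728.

12.728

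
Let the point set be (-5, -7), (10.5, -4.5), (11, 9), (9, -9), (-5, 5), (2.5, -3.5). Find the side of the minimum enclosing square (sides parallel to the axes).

18

The bounding box has width 16 and height 18.
An axis-aligned square enclosing the set must have side ≥ max(width, height).
So the minimum side is max(16, 18) = 18.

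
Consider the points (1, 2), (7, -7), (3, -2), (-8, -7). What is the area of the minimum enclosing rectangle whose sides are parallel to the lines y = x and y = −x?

In coordinates u = x + y, v = x − y the rectangle is axis-aligned; the map (x,y)→(u,v) scales areas by 2.
u-values: 3, 0, 1, -15; range = 3 − (-15) = 18.
v-values: -1, 14, 5, -1; range = 14 − (-1) = 15.
Area = (18 × 15) / 2 = 135.

135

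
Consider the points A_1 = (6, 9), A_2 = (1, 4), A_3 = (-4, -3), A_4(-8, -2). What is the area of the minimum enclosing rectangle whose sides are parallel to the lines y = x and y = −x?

In coordinates u = x + y, v = x − y the rectangle is axis-aligned; the map (x,y)→(u,v) scales areas by 2.
u-values: 15, 5, -7, -10; range = 15 − (-10) = 25.
v-values: -3, -3, -1, -6; range = -1 − (-6) = 5.
Area = (25 × 5) / 2 = 62.5.

62.5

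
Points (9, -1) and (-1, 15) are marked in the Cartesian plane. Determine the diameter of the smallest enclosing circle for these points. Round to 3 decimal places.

18.868

The smallest circle enclosing two points has them as diameter endpoints.
Centre = midpoint = (4, 7); r² = |(9, -1)−(-1, 15)|²/4 = 356/4 = 89.
Diameter = 2r = 2√89 ≈ 18.868.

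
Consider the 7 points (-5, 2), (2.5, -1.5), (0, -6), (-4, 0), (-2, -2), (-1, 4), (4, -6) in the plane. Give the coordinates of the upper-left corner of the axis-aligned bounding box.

(-5, 4)

x-range [-5, 4], y-range [-6, 4].
The upper-left corner is (-5, 4).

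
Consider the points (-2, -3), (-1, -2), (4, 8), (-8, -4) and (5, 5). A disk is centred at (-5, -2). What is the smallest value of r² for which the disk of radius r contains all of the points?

181

The required radius is the distance from (-5, -2) to the farthest point.
Squared distances: 10, 16, 181, 13, 149.
Maximum is 181, attained at (4, 8).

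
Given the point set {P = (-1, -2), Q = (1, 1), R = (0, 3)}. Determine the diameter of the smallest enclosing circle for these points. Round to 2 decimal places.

5.10

Side lengths²: PQ² = 13, PR² = 26, QR² = 5.
Since PR² = 26 ≥ 13 + 5 = 18, the angle opposite PR is not acute, so the smallest enclosing circle has PR as diameter.
Centre = midpoint of PR = (-0.5, 0.5), r² = 26/4 = 6.5.
Diameter = 2r = 2√(6.5) ≈ 5.10.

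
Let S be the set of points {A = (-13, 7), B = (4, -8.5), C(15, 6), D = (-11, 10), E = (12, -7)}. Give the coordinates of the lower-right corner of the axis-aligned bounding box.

x-range [-13, 15], y-range [-8.5, 10].
The lower-right corner is (15, -8.5).

(15, -8.5)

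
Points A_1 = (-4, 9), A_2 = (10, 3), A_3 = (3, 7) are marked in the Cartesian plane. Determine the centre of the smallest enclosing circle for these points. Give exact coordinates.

Side lengths²: A_1A_2² = 232, A_1A_3² = 53, A_2A_3² = 65.
Since A_1A_2² = 232 ≥ 65 + 53 = 118, the angle opposite A_1A_2 is not acute, so the smallest enclosing circle has A_1A_2 as diameter.
Centre = midpoint of A_1A_2 = (3, 6), r² = 232/4 = 58.
Centre = (3, 6).

(3, 6)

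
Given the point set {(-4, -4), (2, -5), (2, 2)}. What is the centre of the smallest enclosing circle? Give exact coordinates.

Call the three points A, B, C in the order given.
Side lengths²: AB² = 37, AC² = 72, BC² = 49.
Since AC² = 72 < 49 + 37 = 86, the triangle is acute, so the smallest enclosing circle is the circumcircle.
Circumcentre = (-0.5, -1.5), r² = 18.5.
Centre = (-0.5, -1.5).

(-0.5, -1.5)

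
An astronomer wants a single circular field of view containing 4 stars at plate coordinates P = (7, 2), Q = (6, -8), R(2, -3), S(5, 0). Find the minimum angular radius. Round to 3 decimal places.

5.025

By Welzl's lemma the MEC is supported by two points (diametrically opposite) or three points (on a circumcircle).
The farthest pair is P–Q with squared distance 101. The circle on this segment as diameter has centre (6.5, -3) and r² = 101/4 = 25.25.
Check R: distance² to centre = 20.25 ≤ 25.25, so it lies inside.
All remaining points lie in this disk, and no smaller disk contains both endpoints, so this is the minimum enclosing circle.
r = √(25.25) ≈ 5.025.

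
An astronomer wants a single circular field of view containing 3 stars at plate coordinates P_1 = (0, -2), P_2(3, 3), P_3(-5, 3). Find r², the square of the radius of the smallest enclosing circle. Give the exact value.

Side lengths²: P_1P_2² = 34, P_1P_3² = 50, P_2P_3² = 64.
Since P_2P_3² = 64 < 50 + 34 = 84, the triangle is acute, so the smallest enclosing circle is the circumcircle.
Circumcentre = (-1, 2), r² = 17.

17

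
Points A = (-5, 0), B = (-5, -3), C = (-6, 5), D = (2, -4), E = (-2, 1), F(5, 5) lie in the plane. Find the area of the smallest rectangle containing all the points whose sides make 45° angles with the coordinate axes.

In coordinates u = x + y, v = x − y the rectangle is axis-aligned; the map (x,y)→(u,v) scales areas by 2.
u-values: -5, -8, -1, -2, -1, 10; range = 10 − (-8) = 18.
v-values: -5, -2, -11, 6, -3, 0; range = 6 − (-11) = 17.
Area = (18 × 17) / 2 = 153.

153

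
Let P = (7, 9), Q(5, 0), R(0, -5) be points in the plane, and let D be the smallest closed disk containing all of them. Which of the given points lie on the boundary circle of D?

P, R

Side lengths²: PQ² = 85, PR² = 245, QR² = 50.
Since PR² = 245 ≥ 85 + 50 = 135, the angle opposite PR is not acute, so the smallest enclosing circle has PR as diameter.
Centre = midpoint of PR = (3.5, 2), r² = 245/4 = 61.25.
The points at distance exactly r from the centre are P, R — 2 points.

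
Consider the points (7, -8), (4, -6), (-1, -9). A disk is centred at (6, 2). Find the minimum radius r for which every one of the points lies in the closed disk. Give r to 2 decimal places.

The required radius is the distance from (6, 2) to the farthest point.
Squared distances: 101, 68, 170.
Maximum is 170, attained at (-1, -9).
r = √170 ≈ 13.04.

13.04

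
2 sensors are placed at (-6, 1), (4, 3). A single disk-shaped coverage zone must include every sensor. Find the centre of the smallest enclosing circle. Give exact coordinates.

The smallest circle enclosing two points has them as diameter endpoints.
Centre = midpoint = (-1, 2); r² = |(-6, 1)−(4, 3)|²/4 = 104/4 = 26.
Centre = (-1, 2).

(-1, 2)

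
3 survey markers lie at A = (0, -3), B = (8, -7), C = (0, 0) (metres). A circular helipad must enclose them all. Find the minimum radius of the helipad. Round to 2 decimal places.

5.32

Side lengths²: AB² = 80, AC² = 9, BC² = 113.
Since BC² = 113 ≥ 80 + 9 = 89, the angle opposite BC is not acute, so the smallest enclosing circle has BC as diameter.
Centre = midpoint of BC = (4, -3.5), r² = 113/4 = 28.25.
r = √(28.25) ≈ 5.32.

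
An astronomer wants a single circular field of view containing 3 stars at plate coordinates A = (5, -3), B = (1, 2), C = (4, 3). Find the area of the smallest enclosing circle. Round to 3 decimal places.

Side lengths²: AB² = 41, AC² = 37, BC² = 10.
Since AB² = 41 < 37 + 10 = 47, the triangle is acute, so the smallest enclosing circle is the circumcircle.
Circumcentre = (129/38, -7/38), r² = 7585/722.
Area = π·r² = π·7585/722 ≈ 33.004.

33.004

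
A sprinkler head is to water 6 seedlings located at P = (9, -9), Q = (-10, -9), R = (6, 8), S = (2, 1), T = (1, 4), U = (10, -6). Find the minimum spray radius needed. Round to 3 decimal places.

11.853

The minimum enclosing circle is determined by three boundary points: P, Q, R.
Their circumcentre is (-0.5, -65/34) with r² = 81205/578.
The farthest remaining point U is at distance² 73385/578 ≤ 81205/578.
r = √(81205/578) ≈ 11.853.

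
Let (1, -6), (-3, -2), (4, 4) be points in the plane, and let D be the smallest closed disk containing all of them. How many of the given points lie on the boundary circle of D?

Call the three points A, B, C in the order given.
Side lengths²: AB² = 32, AC² = 109, BC² = 85.
Since AC² = 109 < 85 + 32 = 117, the triangle is acute, so the smallest enclosing circle is the circumcircle.
Circumcentre = (55/26, -23/26), r² = 9265/338.
The points at distance exactly r from the centre are (1, -6), (-3, -2), (4, 4) — 3 points.

3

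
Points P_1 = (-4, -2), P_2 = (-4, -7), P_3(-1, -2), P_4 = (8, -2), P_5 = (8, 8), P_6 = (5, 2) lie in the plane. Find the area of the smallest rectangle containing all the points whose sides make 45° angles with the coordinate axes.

In coordinates u = x + y, v = x − y the rectangle is axis-aligned; the map (x,y)→(u,v) scales areas by 2.
u-values: -6, -11, -3, 6, 16, 7; range = 16 − (-11) = 27.
v-values: -2, 3, 1, 10, 0, 3; range = 10 − (-2) = 12.
Area = (27 × 12) / 2 = 162.

162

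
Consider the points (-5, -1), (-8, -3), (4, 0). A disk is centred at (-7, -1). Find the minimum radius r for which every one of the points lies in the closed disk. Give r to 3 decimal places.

11.045

The required radius is the distance from (-7, -1) to the farthest point.
Squared distances: 4, 5, 122.
Maximum is 122, attained at (4, 0).
r = √122 ≈ 11.045.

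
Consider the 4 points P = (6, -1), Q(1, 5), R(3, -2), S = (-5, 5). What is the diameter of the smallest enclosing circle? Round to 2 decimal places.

12.53

The farthest pair is P–S with squared distance 157. The circle on this segment as diameter has centre (0.5, 2) and r² = 157/4 = 39.25.
Check Q: distance² to centre = 9.25 ≤ 39.25, so it lies inside.
All remaining points lie in this disk, and no smaller disk contains both endpoints, so this is the minimum enclosing circle.
Diameter = 2r = 2√(39.25) ≈ 12.53.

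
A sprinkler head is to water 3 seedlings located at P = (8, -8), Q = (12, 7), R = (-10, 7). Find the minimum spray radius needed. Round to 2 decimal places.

Side lengths²: PQ² = 241, PR² = 549, QR² = 484.
Since PR² = 549 < 484 + 241 = 725, the triangle is acute, so the smallest enclosing circle is the circumcircle.
Circumcentre = (1, 1.9), r² = 147.01.
r = √(147.01) ≈ 12.12.

12.12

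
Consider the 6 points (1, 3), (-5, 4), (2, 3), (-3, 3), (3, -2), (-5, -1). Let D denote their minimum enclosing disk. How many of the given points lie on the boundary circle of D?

2

The minimum enclosing circle of a finite set is fixed by two of the points (as a diameter) or three (as a circumcircle).
The farthest pair is (-5, 4)–(3, -2) with squared distance 100. The circle on this segment as diameter has centre (-1, 1) and r² = 100/4 = 25.
Check (1, 3): distance² to centre = 8 ≤ 25, so it lies inside.
All remaining points lie in this disk, and no smaller disk contains both endpoints, so this is the minimum enclosing circle.
The points at distance exactly r from the centre are (-5, 4), (3, -2) — 2 points.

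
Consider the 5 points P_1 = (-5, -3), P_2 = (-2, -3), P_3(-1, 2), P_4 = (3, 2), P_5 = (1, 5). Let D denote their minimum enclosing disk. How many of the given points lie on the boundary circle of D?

3

The minimum enclosing circle is determined by three boundary points: P_1, P_4, P_5.
Their circumcentre is (-32/17, 31/34) with r² = 28925/1156.
The farthest remaining point P_2 is at distance² 17705/1156 ≤ 28925/1156.
The points at distance exactly r from the centre are P_1, P_4, P_5 — 3 points.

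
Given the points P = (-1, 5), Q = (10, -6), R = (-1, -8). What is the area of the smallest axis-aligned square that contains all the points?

The bounding box has width 11 and height 13.
An axis-aligned square enclosing the set must have side ≥ max(width, height).
So the minimum side is max(11, 13) = 13.
Area = 13² = 169.

169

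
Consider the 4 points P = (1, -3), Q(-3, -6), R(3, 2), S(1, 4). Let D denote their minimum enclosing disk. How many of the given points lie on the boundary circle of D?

2

By Welzl's lemma the MEC is supported by two points (diametrically opposite) or three points (on a circumcircle).
The farthest pair is Q–S with squared distance 116. The circle on this segment as diameter has centre (-1, -1) and r² = 116/4 = 29.
Check P: distance² to centre = 8 ≤ 29, so it lies inside.
All remaining points lie in this disk, and no smaller disk contains both endpoints, so this is the minimum enclosing circle.
The points at distance exactly r from the centre are Q, S — 2 points.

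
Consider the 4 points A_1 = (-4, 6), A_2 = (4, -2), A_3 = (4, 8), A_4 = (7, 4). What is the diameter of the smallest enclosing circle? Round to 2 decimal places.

By Welzl's lemma the MEC is supported by two points (diametrically opposite) or three points (on a circumcircle).
The minimum enclosing circle is determined by three boundary points: A_1, A_2, A_4.
Their circumcentre is (7/6, 19/6) with r² = 625/18.
The farthest remaining point A_3 is at distance² 565/18 ≤ 625/18.
Diameter = 2r = 2√(625/18) ≈ 11.79.

11.79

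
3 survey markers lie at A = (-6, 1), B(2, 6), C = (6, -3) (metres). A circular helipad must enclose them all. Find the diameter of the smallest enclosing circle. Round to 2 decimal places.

Side lengths²: AB² = 89, AC² = 160, BC² = 97.
Since AC² = 160 < 97 + 89 = 186, the triangle is acute, so the smallest enclosing circle is the circumcircle.
Circumcentre = (13/46, -7/46), r² = 43165/1058.
Diameter = 2r = 2√(43165/1058) ≈ 12.77.

12.77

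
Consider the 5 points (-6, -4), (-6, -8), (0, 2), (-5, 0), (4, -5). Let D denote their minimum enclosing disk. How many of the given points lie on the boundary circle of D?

3

By Welzl's lemma the MEC is supported by two points (diametrically opposite) or three points (on a circumcircle).
The minimum enclosing circle is determined by three boundary points: (-6, -8), (0, 2), (4, -5).
Their circumcentre is (-151/82, -303/82) with r² = 120445/3362.
The farthest remaining point (-5, 0) is at distance² 79445/3362 ≤ 120445/3362.
The points at distance exactly r from the centre are (-6, -8), (0, 2), (4, -5) — 3 points.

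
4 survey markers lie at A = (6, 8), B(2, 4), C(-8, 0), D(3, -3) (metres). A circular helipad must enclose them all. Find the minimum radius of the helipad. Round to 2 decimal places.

8.06

The minimum enclosing circle of a finite set is fixed by two of the points (as a diameter) or three (as a circumcircle).
The farthest pair is A–C with squared distance 260. The circle on this segment as diameter has centre (-1, 4) and r² = 260/4 = 65.
Check B: distance² to centre = 9 ≤ 65, so it lies inside.
All remaining points lie in this disk, and no smaller disk contains both endpoints, so this is the minimum enclosing circle.
r = √65 ≈ 8.06.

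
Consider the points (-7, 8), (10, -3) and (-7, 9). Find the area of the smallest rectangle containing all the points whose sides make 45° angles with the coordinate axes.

87

In coordinates u = x + y, v = x − y the rectangle is axis-aligned; the map (x,y)→(u,v) scales areas by 2.
u-values: 1, 7, 2; range = 7 − 1 = 6.
v-values: -15, 13, -16; range = 13 − (-16) = 29.
Area = (6 × 29) / 2 = 87.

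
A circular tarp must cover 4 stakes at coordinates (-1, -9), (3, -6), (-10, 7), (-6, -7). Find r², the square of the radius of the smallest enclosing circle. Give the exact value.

By Welzl's lemma the MEC is supported by two points (diametrically opposite) or three points (on a circumcircle).
The minimum enclosing circle is determined by three boundary points: (-1, -9), (3, -6), (-10, 7).
Their circumcentre is (-61/14, -5/14) with r² = 8425/98.
The farthest remaining point (-6, -7) is at distance² 4589/98 ≤ 8425/98.

8425/98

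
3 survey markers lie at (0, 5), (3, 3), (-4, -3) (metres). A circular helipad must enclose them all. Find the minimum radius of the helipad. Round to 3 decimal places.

Call the three points A, B, C in the order given.
Side lengths²: AB² = 13, AC² = 80, BC² = 85.
Since BC² = 85 < 80 + 13 = 93, the triangle is acute, so the smallest enclosing circle is the circumcircle.
Circumcentre = (-0.875, 0.4375), r² = 21.58203125.
r = √(21.58203125) ≈ 4.646.

4.646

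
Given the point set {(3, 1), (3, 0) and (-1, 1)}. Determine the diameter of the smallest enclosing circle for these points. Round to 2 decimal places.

4.12

Call the three points A, B, C in the order given.
Side lengths²: AB² = 1, AC² = 16, BC² = 17.
Since BC² = 17 ≥ 16 + 1 = 17, the angle opposite BC is not acute, so the smallest enclosing circle has BC as diameter.
Centre = midpoint of BC = (1, 0.5), r² = 17/4 = 4.25.
Diameter = 2r = 2√(4.25) ≈ 4.12.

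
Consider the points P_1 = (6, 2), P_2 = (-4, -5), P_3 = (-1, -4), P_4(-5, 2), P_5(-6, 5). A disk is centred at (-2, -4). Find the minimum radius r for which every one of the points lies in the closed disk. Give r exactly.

10

The required radius is the distance from (-2, -4) to the farthest point.
Squared distances: 100, 5, 1, 45, 97.
Maximum is 100, attained at P_1.
r = √100 = 10.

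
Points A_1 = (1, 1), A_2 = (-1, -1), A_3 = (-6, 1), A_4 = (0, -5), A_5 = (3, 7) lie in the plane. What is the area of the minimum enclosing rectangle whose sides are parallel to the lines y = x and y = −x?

In coordinates u = x + y, v = x − y the rectangle is axis-aligned; the map (x,y)→(u,v) scales areas by 2.
u-values: 2, -2, -5, -5, 10; range = 10 − (-5) = 15.
v-values: 0, 0, -7, 5, -4; range = 5 − (-7) = 12.
Area = (15 × 12) / 2 = 90.

90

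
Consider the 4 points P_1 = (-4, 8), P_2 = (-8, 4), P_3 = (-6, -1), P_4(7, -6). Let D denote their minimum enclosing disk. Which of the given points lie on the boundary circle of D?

P_1, P_2, P_4

The minimum enclosing circle of a finite set is fixed by two of the points (as a diameter) or three (as a circumcircle).
The minimum enclosing circle is determined by three boundary points: P_1, P_2, P_4.
Their circumcentre is (0.1, -0.1) with r² = 82.42.
The farthest remaining point P_3 is at distance² 38.02 ≤ 82.42.
The points at distance exactly r from the centre are P_1, P_2, P_4 — 3 points.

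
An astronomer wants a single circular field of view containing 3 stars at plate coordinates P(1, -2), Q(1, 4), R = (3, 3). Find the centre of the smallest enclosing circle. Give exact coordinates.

Side lengths²: PQ² = 36, PR² = 29, QR² = 5.
Since PQ² = 36 ≥ 29 + 5 = 34, the angle opposite PQ is not acute, so the smallest enclosing circle has PQ as diameter.
Centre = midpoint of PQ = (1, 1), r² = 36/4 = 9.
Centre = (1, 1).

(1, 1)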